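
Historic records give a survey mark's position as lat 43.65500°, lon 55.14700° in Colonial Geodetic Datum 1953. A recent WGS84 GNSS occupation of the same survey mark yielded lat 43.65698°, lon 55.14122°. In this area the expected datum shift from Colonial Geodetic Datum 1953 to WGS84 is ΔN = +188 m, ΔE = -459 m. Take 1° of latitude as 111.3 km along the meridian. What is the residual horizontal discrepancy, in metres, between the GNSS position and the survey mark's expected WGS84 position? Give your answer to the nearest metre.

Observed coordinate differences: Δφ = +0.00198°, Δλ = -0.00578°.
Converting to metres (1° lat = 111300 m, cos φ = 0.723510): observed ΔN = 220.4 m, observed ΔE = -465.4 m.
Subtracting the expected shift leaves a residual of 220.4 − (188) = 32.4 m north and -465.4 − (-459) = -6.4 m east.
Residual distance = √(32.4² + (-6.4)²) = 33.0 m.

33 m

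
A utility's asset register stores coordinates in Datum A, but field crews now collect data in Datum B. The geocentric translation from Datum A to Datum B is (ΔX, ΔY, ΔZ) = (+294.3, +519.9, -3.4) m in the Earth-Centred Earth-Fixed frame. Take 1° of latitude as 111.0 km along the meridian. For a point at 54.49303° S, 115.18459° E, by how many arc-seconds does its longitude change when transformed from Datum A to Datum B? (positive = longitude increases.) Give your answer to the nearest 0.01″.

sin φ = -0.814045, cos φ = 0.580802, sin λ = 0.904942, cos λ = -0.425536.
East component: ΔE = −sin λ·ΔX + cos λ·ΔY = −(0.904942)(294.3) + (-0.425536)(519.9) = -487.56 m.
1° of latitude spans 111000 m; at latitude φ, 1° of longitude spans that × cos φ = 64469.0 m, so Δλ = -487.56 / 64469.0 × 3600 = -27.226″.

Δλ = -27.23″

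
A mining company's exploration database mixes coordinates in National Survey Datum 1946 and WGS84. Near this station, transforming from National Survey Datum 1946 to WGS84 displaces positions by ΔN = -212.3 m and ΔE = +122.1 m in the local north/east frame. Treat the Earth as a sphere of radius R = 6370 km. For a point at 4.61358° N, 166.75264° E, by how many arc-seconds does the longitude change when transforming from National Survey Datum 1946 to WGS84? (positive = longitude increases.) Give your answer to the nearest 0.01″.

Δλ = 3.97″

At latitude 4.61358°, cos φ = 0.996760.
One radian of longitude at latitude φ spans R cos φ, so Δλ = ΔE / (R cos φ) = 122.1 / (6370000 × 0.996760) = 1.9230e-05 rad = 3.967″.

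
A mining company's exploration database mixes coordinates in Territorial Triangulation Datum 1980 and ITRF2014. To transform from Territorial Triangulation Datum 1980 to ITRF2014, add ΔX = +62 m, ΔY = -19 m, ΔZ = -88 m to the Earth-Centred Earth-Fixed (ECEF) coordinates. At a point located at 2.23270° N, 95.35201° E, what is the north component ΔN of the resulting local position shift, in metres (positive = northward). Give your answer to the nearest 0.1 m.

ΔN = -87.0 m

At φ = 2.23270°, λ = 95.35201°: sin φ = 0.038958, cos φ = 0.999241, sin λ = 0.995640, cos λ = -0.093274.
ΔN = −sin φ cos λ·ΔX − sin φ sin λ·ΔY + cos φ·ΔZ = −(0.038958)(-0.093274)(62) − (0.038958)(0.995640)(-19) + (0.999241)(-88) = -86.97 m.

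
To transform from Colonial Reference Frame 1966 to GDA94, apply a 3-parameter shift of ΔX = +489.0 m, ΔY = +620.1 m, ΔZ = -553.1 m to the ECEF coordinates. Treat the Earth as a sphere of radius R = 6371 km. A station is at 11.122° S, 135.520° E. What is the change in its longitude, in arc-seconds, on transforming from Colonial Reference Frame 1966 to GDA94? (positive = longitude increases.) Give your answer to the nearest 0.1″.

Δλ = -25.9″

sin φ = -0.192899, cos φ = 0.981219, sin λ = 0.700660, cos λ = -0.713495.
East component: ΔE = −sin λ·ΔX + cos λ·ΔY = −(0.700660)(489.0) + (-0.713495)(620.1) = -785.06 m.
1° of latitude spans πR/180 = 111195 m; at latitude φ, 1° of longitude spans that × cos φ = 109106.5 m, so Δλ = -785.06 / 109106.5 × 3600 = -25.903″.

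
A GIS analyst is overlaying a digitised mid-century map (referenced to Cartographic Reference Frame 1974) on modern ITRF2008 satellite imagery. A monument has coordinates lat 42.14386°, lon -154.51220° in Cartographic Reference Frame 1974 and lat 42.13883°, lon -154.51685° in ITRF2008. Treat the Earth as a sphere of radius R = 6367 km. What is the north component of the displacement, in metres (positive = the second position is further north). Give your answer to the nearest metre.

Δφ = 42.13883° − 42.14386° = -0.00503°; Δλ = -154.51685° − -154.51220° = -0.00465°.
1° along a meridian = πR/180 = 111125 m.
ΔN = Δφ × 111125 = -559.0 m; ΔE = Δλ × 111125 × cos(42.14386°) = -0.00465 × 111125 × 0.741462 = -383.1 m.

ΔN = -559 m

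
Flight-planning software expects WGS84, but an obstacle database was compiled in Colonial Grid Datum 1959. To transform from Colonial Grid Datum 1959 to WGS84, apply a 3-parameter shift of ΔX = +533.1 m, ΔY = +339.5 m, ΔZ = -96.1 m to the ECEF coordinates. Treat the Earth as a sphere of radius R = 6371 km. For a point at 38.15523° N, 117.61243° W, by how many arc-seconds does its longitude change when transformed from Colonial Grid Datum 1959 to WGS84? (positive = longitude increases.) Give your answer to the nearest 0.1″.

Δλ = 13.0″

sin φ = 0.617794, cos φ = 0.786340, sin λ = -0.886103, cos λ = -0.463488.
East component: ΔE = −sin λ·ΔX + cos λ·ΔY = −(-0.886103)(533.1) + (-0.463488)(339.5) = 315.03 m.
1° of latitude spans πR/180 = 111195 m; at latitude φ, 1° of longitude spans that × cos φ = 87437.0 m, so Δλ = 315.03 / 87437.0 × 3600 = 12.970″.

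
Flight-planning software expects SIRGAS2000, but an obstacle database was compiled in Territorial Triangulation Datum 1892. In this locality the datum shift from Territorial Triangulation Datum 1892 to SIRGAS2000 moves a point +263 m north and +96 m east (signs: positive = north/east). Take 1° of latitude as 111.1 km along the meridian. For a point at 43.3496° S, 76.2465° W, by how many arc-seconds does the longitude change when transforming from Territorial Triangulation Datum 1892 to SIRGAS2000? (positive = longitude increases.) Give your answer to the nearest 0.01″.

At latitude -43.3496°, cos φ = 0.727179.
1° of longitude at this latitude = 111.1 × cos φ = 80.79 km, so Δλ = 96.0 / 80789.6 = 0.0011883° = 4.278″.

Δλ = 4.28″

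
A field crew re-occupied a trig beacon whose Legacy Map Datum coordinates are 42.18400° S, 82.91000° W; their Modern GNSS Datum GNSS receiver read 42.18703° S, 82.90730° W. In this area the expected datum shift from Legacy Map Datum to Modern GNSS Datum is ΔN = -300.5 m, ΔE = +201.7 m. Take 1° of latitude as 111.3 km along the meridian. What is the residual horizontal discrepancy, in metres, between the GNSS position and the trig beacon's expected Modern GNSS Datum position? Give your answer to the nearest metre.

42 m

Observed coordinate differences: Δφ = -0.00303°, Δλ = +0.00270°.
Converting to metres (1° lat = 111300 m, cos φ = 0.740992): observed ΔN = -337.2 m, observed ΔE = 222.7 m.
Subtracting the expected shift leaves a residual of -337.2 − (-300.5) = -36.7 m north and 222.7 − (201.7) = 21.0 m east.
Residual distance = √((-36.7)² + 21.0²) = 42.3 m.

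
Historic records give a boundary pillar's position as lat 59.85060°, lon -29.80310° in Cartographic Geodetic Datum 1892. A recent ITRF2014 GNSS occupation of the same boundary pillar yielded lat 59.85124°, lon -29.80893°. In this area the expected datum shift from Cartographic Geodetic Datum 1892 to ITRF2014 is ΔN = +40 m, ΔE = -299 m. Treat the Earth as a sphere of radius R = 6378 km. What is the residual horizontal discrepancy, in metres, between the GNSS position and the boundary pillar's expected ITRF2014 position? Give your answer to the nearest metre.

Observed coordinate differences: Δφ = +0.00064°, Δλ = -0.00583°.
Converting to metres (1° lat = 111317 m, cos φ = 0.502256): observed ΔN = 71.2 m, observed ΔE = -326.0 m.
Subtracting the expected shift leaves a residual of 71.2 − (40) = 31.2 m north and -326.0 − (-299) = -27.0 m east.
Residual distance = √(31.2² + (-27.0)²) = 41.3 m.

41 m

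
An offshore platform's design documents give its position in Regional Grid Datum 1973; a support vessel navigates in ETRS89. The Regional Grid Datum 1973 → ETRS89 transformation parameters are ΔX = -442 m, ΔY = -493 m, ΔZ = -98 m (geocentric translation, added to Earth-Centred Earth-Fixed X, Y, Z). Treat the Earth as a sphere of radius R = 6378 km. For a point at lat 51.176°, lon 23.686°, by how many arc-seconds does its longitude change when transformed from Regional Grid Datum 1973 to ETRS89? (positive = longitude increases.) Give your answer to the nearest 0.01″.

sin φ = 0.779075, cos φ = 0.626930, sin λ = 0.401724, cos λ = 0.915761.
East component: ΔE = −sin λ·ΔX + cos λ·ΔY = −(0.401724)(-442) + (0.915761)(-493) = -273.91 m.
1° of latitude spans πR/180 = 111317 m; at latitude φ, 1° of longitude spans that × cos φ = 69788.1 m, so Δλ = -273.91 / 69788.1 × 3600 = -14.129″.

Δλ = -14.13″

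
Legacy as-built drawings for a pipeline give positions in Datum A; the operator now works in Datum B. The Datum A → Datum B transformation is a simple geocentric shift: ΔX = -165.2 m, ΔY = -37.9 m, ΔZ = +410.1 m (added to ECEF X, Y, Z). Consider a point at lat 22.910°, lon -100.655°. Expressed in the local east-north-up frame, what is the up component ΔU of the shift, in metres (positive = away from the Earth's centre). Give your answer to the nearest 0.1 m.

At φ = 22.910°, λ = -100.655°: sin φ = 0.389285, cos φ = 0.921117, sin λ = -0.982758, cos λ = -0.184895.
ΔU = cos φ cos λ·ΔX + cos φ sin λ·ΔY + sin φ·ΔZ = (0.921117)(-0.184895)(-165.2) + (0.921117)(-0.982758)(-37.9) + (0.389285)(410.1) = 222.09 m.

ΔU = 222.1 m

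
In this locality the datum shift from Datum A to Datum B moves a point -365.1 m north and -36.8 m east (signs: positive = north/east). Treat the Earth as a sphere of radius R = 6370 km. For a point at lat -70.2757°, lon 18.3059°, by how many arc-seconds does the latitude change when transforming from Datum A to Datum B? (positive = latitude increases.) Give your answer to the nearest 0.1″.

Δφ = -11.8″

On a sphere of radius R, 1 rad of latitude = R, so Δφ = ΔN / R = -365.1 / 6370000 = -5.7316e-05 rad = -11.822″.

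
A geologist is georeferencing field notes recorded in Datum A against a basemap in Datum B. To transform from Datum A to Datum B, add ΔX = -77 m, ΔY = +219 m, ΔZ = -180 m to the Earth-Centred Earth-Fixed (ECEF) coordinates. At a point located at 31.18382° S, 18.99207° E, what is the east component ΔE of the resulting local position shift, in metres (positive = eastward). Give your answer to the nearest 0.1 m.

At φ = -31.18382°, λ = 18.99207°: sin φ = -0.517785, cos φ = 0.855511, sin λ = 0.325437, cos λ = 0.945564.
ΔE = −sin λ·ΔX + cos λ·ΔY = −(0.325437)·(-77) + (0.945564)·(219) = 232.14 m.

ΔE = 232.1 m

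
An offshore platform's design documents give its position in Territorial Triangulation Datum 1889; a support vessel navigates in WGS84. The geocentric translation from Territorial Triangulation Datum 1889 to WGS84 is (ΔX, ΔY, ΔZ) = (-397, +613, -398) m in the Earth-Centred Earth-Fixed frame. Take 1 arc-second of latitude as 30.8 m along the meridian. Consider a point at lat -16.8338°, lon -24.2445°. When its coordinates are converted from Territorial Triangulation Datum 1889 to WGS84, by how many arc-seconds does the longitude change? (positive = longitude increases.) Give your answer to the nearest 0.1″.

Δλ = 13.4″

sin φ = -0.289596, cos φ = 0.957149, sin λ = -0.410631, cos λ = 0.911801.
East component: ΔE = −sin λ·ΔX + cos λ·ΔY = −(-0.410631)(-397) + (0.911801)(613) = 395.91 m.
1° of latitude spans 3600 × 30.80 = 110880 m; at latitude φ, 1° of longitude spans that × cos φ = 106128.7 m, so Δλ = 395.91 / 106128.7 × 3600 = 13.430″.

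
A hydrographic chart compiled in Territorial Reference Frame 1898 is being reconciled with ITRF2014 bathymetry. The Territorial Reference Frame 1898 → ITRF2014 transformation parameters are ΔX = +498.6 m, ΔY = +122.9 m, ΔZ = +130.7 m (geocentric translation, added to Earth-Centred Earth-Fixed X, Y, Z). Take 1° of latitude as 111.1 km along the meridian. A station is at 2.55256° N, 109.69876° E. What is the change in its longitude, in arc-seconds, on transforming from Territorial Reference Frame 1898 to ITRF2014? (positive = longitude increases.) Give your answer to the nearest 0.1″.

sin φ = 0.044536, cos φ = 0.999008, sin λ = 0.941478, cos λ = -0.337075.
East component: ΔE = −sin λ·ΔX + cos λ·ΔY = −(0.941478)(498.6) + (-0.337075)(122.9) = -510.85 m.
1° of latitude spans 111100 m; at latitude φ, 1° of longitude spans that × cos φ = 110989.8 m, so Δλ = -510.85 / 110989.8 × 3600 = -16.570″.

Δλ = -16.6″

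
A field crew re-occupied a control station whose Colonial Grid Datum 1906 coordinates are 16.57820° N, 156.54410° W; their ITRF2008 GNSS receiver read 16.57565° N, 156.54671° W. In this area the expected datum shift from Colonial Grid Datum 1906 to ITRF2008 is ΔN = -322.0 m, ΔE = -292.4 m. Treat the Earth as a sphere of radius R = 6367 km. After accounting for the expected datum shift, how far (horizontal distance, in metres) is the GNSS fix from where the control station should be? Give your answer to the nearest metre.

Observed coordinate differences: Δφ = -0.00255°, Δλ = -0.00261°.
Converting to metres (1° lat = 111125 m, cos φ = 0.958431): observed ΔN = -283.4 m, observed ΔE = -278.0 m.
Subtracting the expected shift leaves a residual of -283.4 − (-322.0) = 38.6 m north and -278.0 − (-292.4) = 14.4 m east.
Residual distance = √(38.6² + 14.4²) = 41.2 m.

41 m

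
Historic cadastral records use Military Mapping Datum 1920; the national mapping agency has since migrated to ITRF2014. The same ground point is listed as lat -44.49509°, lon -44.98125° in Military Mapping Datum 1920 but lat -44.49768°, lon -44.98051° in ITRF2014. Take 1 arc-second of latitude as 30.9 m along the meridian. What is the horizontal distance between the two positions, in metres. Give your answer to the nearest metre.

Δφ = -44.49768° − -44.49509° = -0.00259°; Δλ = -44.98051° − -44.98125° = +0.00074°.
1° of latitude = 3600 × 30.90 = 111240 m.
ΔN = Δφ × 111240 = -288.1 m; ΔE = Δλ × 111240 × cos(-44.49509°) = +0.00074 × 111240 × 0.713311 = 58.7 m.
Distance = √(ΔE² + ΔN²) = √(58.7² + (-288.1)²) = 294.0 m.

294 m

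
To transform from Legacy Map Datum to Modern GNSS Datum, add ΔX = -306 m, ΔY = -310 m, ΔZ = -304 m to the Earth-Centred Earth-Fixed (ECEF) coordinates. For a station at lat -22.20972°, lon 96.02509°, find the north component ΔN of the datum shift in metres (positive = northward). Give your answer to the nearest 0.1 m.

ΔN = -385.8 m

At φ = -22.20972°, λ = 96.02509°: sin φ = -0.377998, cos φ = 0.925806, sin λ = 0.994476, cos λ = -0.104964.
ΔN = −sin φ cos λ·ΔX − sin φ sin λ·ΔY + cos φ·ΔZ = −(-0.377998)(-0.104964)(-306) − (-0.377998)(0.994476)(-310) + (0.925806)(-304) = -385.84 m.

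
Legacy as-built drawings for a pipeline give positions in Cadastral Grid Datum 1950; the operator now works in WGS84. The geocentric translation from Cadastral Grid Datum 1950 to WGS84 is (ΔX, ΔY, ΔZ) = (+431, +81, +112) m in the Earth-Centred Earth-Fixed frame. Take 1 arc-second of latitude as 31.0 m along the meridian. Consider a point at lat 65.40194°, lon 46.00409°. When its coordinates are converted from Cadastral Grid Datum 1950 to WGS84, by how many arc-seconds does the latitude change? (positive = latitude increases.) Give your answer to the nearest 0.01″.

sin φ = 0.909250, cos φ = 0.416250, sin λ = 0.719389, cos λ = 0.694607.
North component: ΔN = −sin φ cos λ·ΔX − sin φ sin λ·ΔY + cos φ·ΔZ = −(0.909250)(0.694607)(431) − (0.909250)(0.719389)(81) + (0.416250)(112) = -278.57 m.
1° of latitude spans 3600 × 31.00 = 111600 m, so Δφ = -278.57 / 111600 × 3600 = -8.986″.

Δφ = -8.99″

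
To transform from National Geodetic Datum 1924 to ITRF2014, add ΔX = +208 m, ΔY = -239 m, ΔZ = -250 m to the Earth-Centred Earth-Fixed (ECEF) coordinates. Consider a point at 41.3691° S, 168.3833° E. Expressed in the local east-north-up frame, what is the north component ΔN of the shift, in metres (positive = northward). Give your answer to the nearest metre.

ΔN = -354 m

The local north axis is (−sin φ cos λ, −sin φ sin λ, cos φ), giving ΔN = -134.653 − 31.807 − 187.617 = -354.08 m.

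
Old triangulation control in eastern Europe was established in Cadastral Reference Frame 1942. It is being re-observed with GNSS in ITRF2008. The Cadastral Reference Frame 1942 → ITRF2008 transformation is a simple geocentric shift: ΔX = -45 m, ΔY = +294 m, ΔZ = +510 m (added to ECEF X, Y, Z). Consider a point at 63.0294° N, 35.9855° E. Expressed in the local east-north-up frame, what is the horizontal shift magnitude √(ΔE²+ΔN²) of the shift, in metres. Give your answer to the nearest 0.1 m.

At φ = 63.0294°, λ = 35.9855°: sin φ = 0.891239, cos φ = 0.453533, sin λ = 0.587580, cos λ = 0.809166.
ΔE = −sin λ·ΔX + cos λ·ΔY = −(0.587580)·(-45) + (0.809166)·(294) = 264.34 m.
ΔN = −sin φ cos λ·ΔX − sin φ sin λ·ΔY + cos φ·ΔZ = −(0.891239)(0.809166)(-45) − (0.891239)(0.587580)(294) + (0.453533)(510) = 109.79 m.
Horizontal magnitude = √(ΔE² + ΔN²) = √(264.34² + 109.79²) = 286.23 m.

286.2 m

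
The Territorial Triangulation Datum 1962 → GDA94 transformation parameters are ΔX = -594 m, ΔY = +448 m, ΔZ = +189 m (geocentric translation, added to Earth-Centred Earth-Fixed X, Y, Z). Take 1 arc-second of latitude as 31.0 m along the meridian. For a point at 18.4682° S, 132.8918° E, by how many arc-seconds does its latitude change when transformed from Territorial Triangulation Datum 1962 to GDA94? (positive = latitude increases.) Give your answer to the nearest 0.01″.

sin φ = -0.316778, cos φ = 0.948500, sin λ = 0.732640, cos λ = -0.680616.
North component: ΔN = −sin φ cos λ·ΔX − sin φ sin λ·ΔY + cos φ·ΔZ = −(-0.316778)(-0.680616)(-594) − (-0.316778)(0.732640)(448) + (0.948500)(189) = 411.31 m.
1° of latitude spans 3600 × 31.00 = 111600 m, so Δφ = 411.31 / 111600 × 3600 = 13.268″.

Δφ = 13.27″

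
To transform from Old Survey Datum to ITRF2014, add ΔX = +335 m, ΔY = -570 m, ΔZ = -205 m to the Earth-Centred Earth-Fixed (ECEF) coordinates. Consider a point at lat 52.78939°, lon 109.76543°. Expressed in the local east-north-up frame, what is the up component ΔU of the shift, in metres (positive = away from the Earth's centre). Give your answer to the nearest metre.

ΔU = -556 m

The local up (radial) axis is (cos φ cos λ, cos φ sin λ, sin φ), giving ΔU = -68.510 − 324.397 − 163.266 = -556.17 m.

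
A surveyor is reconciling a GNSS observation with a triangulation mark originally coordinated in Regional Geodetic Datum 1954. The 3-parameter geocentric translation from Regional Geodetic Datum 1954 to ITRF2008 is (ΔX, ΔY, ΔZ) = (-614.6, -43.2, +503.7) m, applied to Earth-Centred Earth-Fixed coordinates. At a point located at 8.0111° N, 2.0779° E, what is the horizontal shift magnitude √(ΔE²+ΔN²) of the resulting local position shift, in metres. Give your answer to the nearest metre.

At φ = 8.0111°, λ = 2.0779°: sin φ = 0.139365, cos φ = 0.990241, sin λ = 0.036258, cos λ = 0.999342.
ΔE = −sin λ·ΔX + cos λ·ΔY = −(0.036258)·(-614.6) + (0.999342)·(-43.2) = -20.89 m.
ΔN = −sin φ cos λ·ΔX − sin φ sin λ·ΔY + cos φ·ΔZ = −(0.139365)(0.999342)(-614.6) − (0.139365)(0.036258)(-43.2) + (0.990241)(503.7) = 584.60 m.
Horizontal magnitude = √(ΔE² + ΔN²) = √((-20.89)² + 584.60²) = 584.97 m.

585 m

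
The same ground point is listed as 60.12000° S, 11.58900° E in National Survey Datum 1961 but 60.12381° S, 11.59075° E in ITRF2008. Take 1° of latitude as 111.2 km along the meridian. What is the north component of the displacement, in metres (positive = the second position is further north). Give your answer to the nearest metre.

ΔN = -424 m

Δφ = -60.12381° − -60.12000° = -0.00381°; Δλ = 11.59075° − 11.58900° = +0.00175°.
ΔN = Δφ × 111200 = -423.7 m; ΔE = Δλ × 111200 × cos(-60.12000°) = +0.00175 × 111200 × 0.498185 = 96.9 m.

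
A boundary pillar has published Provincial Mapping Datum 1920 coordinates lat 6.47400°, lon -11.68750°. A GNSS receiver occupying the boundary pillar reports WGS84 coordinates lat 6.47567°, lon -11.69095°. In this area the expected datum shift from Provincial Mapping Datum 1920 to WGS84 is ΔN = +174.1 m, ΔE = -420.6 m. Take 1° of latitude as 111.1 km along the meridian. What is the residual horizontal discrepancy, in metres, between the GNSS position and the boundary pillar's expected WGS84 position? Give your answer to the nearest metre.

41 m

Observed coordinate differences: Δφ = +0.00167°, Δλ = -0.00345°.
Converting to metres (1° lat = 111100 m, cos φ = 0.993623): observed ΔN = 185.5 m, observed ΔE = -380.9 m.
Subtracting the expected shift leaves a residual of 185.5 − (174.1) = 11.4 m north and -380.9 − (-420.6) = 39.7 m east.
Residual distance = √(11.4² + 39.7²) = 41.4 m.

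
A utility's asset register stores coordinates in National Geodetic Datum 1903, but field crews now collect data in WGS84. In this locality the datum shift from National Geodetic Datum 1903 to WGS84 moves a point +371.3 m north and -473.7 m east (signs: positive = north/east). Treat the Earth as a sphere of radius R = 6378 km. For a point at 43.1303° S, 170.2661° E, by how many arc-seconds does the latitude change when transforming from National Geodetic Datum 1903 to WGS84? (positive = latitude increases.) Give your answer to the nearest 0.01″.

Δφ = 12.01″

On a sphere of radius R, 1 rad of latitude = R, so Δφ = ΔN / R = 371.3 / 6378000 = 5.8216e-05 rad = 12.008″.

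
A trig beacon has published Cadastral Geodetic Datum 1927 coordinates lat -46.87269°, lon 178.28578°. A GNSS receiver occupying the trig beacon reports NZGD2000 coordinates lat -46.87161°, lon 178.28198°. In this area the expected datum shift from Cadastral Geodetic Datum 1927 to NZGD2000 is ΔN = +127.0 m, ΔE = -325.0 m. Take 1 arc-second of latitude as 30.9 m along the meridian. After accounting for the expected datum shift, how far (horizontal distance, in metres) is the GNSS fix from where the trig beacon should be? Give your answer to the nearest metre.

Observed coordinate differences: Δφ = +0.00108°, Δλ = -0.00380°.
Converting to metres (1° lat = 111240 m, cos φ = 0.683622): observed ΔN = 120.1 m, observed ΔE = -289.0 m.
Subtracting the expected shift leaves a residual of 120.1 − (127.0) = -6.9 m north and -289.0 − (-325.0) = 36.0 m east.
Residual distance = √((-6.9)² + 36.0²) = 36.7 m.

37 m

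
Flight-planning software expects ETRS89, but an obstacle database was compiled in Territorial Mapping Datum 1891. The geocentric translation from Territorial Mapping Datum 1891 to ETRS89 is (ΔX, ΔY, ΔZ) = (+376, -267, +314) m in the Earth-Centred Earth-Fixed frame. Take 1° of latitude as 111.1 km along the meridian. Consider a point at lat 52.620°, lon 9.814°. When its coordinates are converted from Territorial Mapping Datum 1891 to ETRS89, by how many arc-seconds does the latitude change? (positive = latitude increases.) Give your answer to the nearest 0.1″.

Δφ = -2.2″

sin φ = 0.794627, cos φ = 0.607098, sin λ = 0.170450, cos λ = 0.985366.
North component: ΔN = −sin φ cos λ·ΔX − sin φ sin λ·ΔY + cos φ·ΔZ = −(0.794627)(0.985366)(376) − (0.794627)(0.170450)(-267) + (0.607098)(314) = -67.61 m.
1° of latitude spans 111100 m, so Δφ = -67.61 / 111100 × 3600 = -2.191″.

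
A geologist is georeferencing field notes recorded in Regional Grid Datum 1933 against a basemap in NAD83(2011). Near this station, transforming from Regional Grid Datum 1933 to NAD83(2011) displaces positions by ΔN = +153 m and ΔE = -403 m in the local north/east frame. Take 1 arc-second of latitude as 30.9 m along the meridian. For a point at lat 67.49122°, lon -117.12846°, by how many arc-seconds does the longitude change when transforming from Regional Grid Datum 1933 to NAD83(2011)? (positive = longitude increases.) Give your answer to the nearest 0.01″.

At latitude 67.49122°, cos φ = 0.382825.
1″ of longitude at this latitude = 30.90 × cos φ = 11.8293 m, so Δλ = -403.0 / 11.8293 = -34.068″.

Δλ = -34.07″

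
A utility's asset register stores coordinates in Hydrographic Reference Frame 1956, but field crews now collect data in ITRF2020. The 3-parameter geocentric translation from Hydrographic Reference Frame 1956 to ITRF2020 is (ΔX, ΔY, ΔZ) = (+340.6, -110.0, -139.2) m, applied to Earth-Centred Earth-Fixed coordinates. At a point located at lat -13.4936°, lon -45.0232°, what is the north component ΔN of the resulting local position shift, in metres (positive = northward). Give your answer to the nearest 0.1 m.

The local north axis is (−sin φ cos λ, −sin φ sin λ, cos φ), giving ΔN = 56.174 + 18.157 − 135.358 = -61.03 m.

ΔN = -61.0 m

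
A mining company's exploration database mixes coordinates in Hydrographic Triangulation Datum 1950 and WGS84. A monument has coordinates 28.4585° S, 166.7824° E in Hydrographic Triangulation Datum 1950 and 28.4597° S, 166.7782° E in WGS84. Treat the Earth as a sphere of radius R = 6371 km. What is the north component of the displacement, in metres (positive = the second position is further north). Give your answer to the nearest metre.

Δφ = -28.4597° − -28.4585° = -0.0012°; Δλ = 166.7782° − 166.7824° = -0.0042°.
1° along a meridian = πR/180 = 111195 m.
ΔN = Δφ × 111195 = -133.4 m; ΔE = Δλ × 111195 × cos(-28.4585°) = -0.0042 × 111195 × 0.879162 = -410.6 m.

ΔN = -133 m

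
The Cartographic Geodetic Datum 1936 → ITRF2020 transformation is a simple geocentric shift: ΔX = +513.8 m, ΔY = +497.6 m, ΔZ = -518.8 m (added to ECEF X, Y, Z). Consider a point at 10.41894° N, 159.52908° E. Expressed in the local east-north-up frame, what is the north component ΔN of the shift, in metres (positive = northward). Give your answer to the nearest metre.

At φ = 10.41894°, λ = 159.52908°: sin φ = 0.180844, cos φ = 0.983512, sin λ = 0.349732, cos λ = -0.936850.
ΔN = −sin φ cos λ·ΔX − sin φ sin λ·ΔY + cos φ·ΔZ = −(0.180844)(-0.936850)(513.8) − (0.180844)(0.349732)(497.6) + (0.983512)(-518.8) = -454.67 m.

ΔN = -455 m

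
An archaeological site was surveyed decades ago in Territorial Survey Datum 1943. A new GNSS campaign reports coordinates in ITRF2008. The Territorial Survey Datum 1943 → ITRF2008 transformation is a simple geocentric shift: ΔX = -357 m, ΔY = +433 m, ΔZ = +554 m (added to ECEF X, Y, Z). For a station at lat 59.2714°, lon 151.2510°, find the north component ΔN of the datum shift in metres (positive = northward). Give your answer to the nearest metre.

ΔN = -165 m

The local north axis is (−sin φ cos λ, −sin φ sin λ, cos φ), giving ΔN = -269.049 − 179.021 + 283.079 = -164.99 m.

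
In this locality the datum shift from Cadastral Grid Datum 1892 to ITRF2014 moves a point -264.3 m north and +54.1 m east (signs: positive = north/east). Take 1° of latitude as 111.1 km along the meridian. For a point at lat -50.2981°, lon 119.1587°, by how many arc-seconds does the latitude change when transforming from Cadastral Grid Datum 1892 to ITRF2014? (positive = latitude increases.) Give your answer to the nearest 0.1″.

Δφ = -8.6″

1° of latitude = 111.1 km, so Δφ = -264.3 / 111100 = -0.0023789° = -8.564″.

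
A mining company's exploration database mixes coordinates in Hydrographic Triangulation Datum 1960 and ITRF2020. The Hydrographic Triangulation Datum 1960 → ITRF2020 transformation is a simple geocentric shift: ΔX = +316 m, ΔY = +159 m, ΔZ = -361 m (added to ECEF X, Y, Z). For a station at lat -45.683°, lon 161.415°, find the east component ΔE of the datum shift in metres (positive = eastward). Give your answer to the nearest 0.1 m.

ΔE = -251.4 m

At φ = -45.683°, λ = 161.415°: sin φ = -0.715485, cos φ = 0.698628, sin λ = 0.318711, cos λ = -0.947852.
ΔE = −sin λ·ΔX + cos λ·ΔY = −(0.318711)·(316) + (-0.947852)·(159) = -251.42 m.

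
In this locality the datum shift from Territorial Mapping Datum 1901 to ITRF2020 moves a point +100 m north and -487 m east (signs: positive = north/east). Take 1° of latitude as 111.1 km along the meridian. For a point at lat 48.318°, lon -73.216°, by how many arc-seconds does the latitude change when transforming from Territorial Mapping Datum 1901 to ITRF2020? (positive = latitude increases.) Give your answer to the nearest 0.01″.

1° of latitude = 111.1 km, so Δφ = 100.0 / 111100 = 0.0009001° = 3.240″.

Δφ = 3.24″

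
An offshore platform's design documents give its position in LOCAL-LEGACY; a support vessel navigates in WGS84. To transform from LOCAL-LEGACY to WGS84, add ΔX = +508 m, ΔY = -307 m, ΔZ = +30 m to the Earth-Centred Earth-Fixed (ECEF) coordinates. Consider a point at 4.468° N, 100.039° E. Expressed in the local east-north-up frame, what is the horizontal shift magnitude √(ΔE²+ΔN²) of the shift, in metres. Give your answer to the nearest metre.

The local east axis at (φ, λ) is (−sin λ, cos λ, 0), so ΔE = −sin(100.039°)·508 + cos(100.039°)·(-307) = -446.71 m.
The local north axis is (−sin φ cos λ, −sin φ sin λ, cos φ), giving ΔN = 6.899 + 23.550 + 29.909 = 60.36 m.
Horizontal magnitude = √(ΔE² + ΔN²) = √((-446.71)² + 60.36²) = 450.77 m.

451 m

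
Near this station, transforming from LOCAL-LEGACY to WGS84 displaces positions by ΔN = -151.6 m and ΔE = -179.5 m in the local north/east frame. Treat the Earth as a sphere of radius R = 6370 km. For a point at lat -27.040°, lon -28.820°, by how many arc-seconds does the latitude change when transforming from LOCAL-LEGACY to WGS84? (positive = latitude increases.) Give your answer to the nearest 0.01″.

On a sphere of radius R, 1 rad of latitude = R, so Δφ = ΔN / R = -151.6 / 6370000 = -2.3799e-05 rad = -4.909″.

Δφ = -4.91″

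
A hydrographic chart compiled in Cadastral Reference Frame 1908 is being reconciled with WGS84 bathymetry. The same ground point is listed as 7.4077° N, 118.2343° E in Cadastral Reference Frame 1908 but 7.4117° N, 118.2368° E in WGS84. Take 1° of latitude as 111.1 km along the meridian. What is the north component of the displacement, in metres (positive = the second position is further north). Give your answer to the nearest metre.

Δφ = 7.4117° − 7.4077° = +0.0040°; Δλ = 118.2368° − 118.2343° = +0.0025°.
ΔN = Δφ × 111100 = 444.4 m; ΔE = Δλ × 111100 × cos(7.4077°) = +0.0025 × 111100 × 0.991654 = 275.4 m.

ΔN = 444 m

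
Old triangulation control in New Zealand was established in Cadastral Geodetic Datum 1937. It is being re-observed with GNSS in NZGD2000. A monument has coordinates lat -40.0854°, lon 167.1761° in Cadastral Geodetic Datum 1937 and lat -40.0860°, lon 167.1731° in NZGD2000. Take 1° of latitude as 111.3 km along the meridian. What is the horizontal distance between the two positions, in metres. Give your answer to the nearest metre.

264 m

Δφ = -40.0860° − -40.0854° = -0.0006°; Δλ = 167.1731° − 167.1761° = -0.0030°.
ΔN = Δφ × 111300 = -66.8 m; ΔE = Δλ × 111300 × cos(-40.0854°) = -0.0030 × 111300 × 0.765086 = -255.5 m.
Distance = √(ΔE² + ΔN²) = √((-255.5)² + (-66.8)²) = 264.0 m.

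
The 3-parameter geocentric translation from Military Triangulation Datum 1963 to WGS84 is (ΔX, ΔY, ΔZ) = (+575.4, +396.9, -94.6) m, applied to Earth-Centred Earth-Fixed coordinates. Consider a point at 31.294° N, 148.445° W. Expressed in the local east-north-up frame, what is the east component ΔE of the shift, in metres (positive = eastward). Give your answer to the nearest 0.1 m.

At φ = 31.294°, λ = -148.445°: sin φ = 0.519430, cos φ = 0.854513, sin λ = -0.523317, cos λ = -0.852138.
ΔE = −sin λ·ΔX + cos λ·ΔY = −(-0.523317)·(575.4) + (-0.852138)·(396.9) = -37.10 m.

ΔE = -37.1 m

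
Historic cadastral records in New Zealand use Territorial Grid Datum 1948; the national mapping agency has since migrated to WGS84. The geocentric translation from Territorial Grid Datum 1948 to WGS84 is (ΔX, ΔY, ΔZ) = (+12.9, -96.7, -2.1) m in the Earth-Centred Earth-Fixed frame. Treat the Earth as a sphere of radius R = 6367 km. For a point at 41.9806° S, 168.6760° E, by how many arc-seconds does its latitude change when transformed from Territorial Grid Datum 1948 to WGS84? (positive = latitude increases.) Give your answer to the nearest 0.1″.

Δφ = -0.7″

sin φ = -0.668879, cos φ = 0.743371, sin λ = 0.196357, cos λ = -0.980532.
North component: ΔN = −sin φ cos λ·ΔX − sin φ sin λ·ΔY + cos φ·ΔZ = −(-0.668879)(-0.980532)(12.9) − (-0.668879)(0.196357)(-96.7) + (0.743371)(-2.1) = -22.72 m.
1° of latitude spans πR/180 = 111125 m, so Δφ = -22.72 / 111125 × 3600 = -0.736″.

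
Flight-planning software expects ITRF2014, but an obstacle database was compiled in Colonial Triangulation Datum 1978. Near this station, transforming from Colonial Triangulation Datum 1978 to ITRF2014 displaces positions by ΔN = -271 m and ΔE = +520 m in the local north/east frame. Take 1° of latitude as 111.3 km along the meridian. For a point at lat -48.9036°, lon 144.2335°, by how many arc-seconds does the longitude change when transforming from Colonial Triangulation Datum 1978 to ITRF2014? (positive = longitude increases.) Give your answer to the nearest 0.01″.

Δλ = 25.59″

At latitude -48.9036°, cos φ = 0.657328.
1° of longitude at this latitude = 111.3 × cos φ = 73.16 km, so Δλ = 520.0 / 73160.6 = 0.0071077° = 25.588″.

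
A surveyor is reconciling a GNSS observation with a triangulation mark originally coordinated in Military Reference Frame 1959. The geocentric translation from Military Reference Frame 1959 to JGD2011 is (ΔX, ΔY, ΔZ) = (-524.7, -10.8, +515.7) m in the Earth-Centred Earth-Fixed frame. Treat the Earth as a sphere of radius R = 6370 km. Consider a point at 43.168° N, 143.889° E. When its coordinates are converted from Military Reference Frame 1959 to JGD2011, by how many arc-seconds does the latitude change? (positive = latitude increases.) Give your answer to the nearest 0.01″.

sin φ = 0.684140, cos φ = 0.729351, sin λ = 0.589351, cos λ = -0.807877.
North component: ΔN = −sin φ cos λ·ΔX − sin φ sin λ·ΔY + cos φ·ΔZ = −(0.684140)(-0.807877)(-524.7) − (0.684140)(0.589351)(-10.8) + (0.729351)(515.7) = 90.48 m.
1° of latitude spans πR/180 = 111177 m, so Δφ = 90.48 / 111177 × 3600 = 2.930″.

Δφ = 2.93″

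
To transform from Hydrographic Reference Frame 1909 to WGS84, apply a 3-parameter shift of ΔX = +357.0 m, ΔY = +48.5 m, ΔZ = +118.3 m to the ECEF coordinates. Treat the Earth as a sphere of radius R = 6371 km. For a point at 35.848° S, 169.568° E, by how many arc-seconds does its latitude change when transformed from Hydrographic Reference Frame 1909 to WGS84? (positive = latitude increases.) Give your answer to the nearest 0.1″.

Δφ = -3.4″

sin φ = -0.585637, cos φ = 0.810573, sin λ = 0.181068, cos λ = -0.983470.
North component: ΔN = −sin φ cos λ·ΔX − sin φ sin λ·ΔY + cos φ·ΔZ = −(-0.585637)(-0.983470)(357.0) − (-0.585637)(0.181068)(48.5) + (0.810573)(118.3) = -104.58 m.
1° of latitude spans πR/180 = 111195 m, so Δφ = -104.58 / 111195 × 3600 = -3.386″.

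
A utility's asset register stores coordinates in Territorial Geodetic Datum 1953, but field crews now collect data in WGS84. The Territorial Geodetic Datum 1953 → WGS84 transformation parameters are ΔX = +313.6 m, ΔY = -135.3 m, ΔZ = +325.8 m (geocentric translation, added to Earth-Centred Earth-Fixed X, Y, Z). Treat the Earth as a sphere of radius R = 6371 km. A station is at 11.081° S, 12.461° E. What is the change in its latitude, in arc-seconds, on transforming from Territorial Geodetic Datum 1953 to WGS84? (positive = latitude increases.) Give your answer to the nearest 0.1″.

Δφ = 12.1″

sin φ = -0.192197, cos φ = 0.981356, sin λ = 0.215775, cos λ = 0.976443.
North component: ΔN = −sin φ cos λ·ΔX − sin φ sin λ·ΔY + cos φ·ΔZ = −(-0.192197)(0.976443)(313.6) − (-0.192197)(0.215775)(-135.3) + (0.981356)(325.8) = 372.97 m.
1° of latitude spans πR/180 = 111195 m, so Δφ = 372.97 / 111195 × 3600 = 12.075″.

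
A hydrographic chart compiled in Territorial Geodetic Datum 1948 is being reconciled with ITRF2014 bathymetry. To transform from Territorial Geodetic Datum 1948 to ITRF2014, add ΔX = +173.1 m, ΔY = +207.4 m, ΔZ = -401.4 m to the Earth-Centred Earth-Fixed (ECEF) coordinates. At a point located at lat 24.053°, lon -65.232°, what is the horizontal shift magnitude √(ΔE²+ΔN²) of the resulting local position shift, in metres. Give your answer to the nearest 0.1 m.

401.9 m

The local east axis at (φ, λ) is (−sin λ, cos λ, 0), so ΔE = −sin(-65.232°)·173.1 + cos(-65.232°)·207.4 = 244.07 m.
The local north axis is (−sin φ cos λ, −sin φ sin λ, cos φ), giving ΔN = -29.558 + 76.756 − 366.546 = -319.35 m.
Horizontal magnitude = √(ΔE² + ΔN²) = √(244.07² + (-319.35)²) = 401.93 m.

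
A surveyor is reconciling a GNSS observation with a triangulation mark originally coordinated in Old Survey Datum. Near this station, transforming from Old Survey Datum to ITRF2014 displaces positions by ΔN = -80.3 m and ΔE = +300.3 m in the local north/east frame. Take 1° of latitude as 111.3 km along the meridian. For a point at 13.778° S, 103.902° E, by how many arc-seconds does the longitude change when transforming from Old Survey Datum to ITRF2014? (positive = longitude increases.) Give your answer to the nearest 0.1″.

At latitude -13.778°, cos φ = 0.971226.
1° of longitude at this latitude = 111.3 × cos φ = 108.10 km, so Δλ = 300.3 / 108097.4 = 0.0027780° = 10.001″.

Δλ = 10.0″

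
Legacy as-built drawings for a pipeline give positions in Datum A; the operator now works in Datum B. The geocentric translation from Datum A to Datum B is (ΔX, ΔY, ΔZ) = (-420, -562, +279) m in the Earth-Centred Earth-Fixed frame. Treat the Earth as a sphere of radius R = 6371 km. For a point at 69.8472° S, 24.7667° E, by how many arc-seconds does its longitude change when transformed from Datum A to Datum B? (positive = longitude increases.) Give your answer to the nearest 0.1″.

Δλ = -31.4″

sin φ = -0.938777, cos φ = 0.344525, sin λ = 0.418924, cos λ = 0.908021.
East component: ΔE = −sin λ·ΔX + cos λ·ΔY = −(0.418924)(-420) + (0.908021)(-562) = -334.36 m.
1° of latitude spans πR/180 = 111195 m; at latitude φ, 1° of longitude spans that × cos φ = 38309.4 m, so Δλ = -334.36 / 38309.4 × 3600 = -31.420″.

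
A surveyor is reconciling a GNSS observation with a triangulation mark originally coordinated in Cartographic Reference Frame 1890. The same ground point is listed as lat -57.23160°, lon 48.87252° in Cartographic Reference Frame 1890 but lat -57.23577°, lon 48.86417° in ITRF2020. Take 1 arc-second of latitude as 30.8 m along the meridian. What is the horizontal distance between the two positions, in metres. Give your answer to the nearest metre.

Δφ = -57.23577° − -57.23160° = -0.00417°; Δλ = 48.86417° − 48.87252° = -0.00835°.
1° of latitude = 3600 × 30.80 = 110880 m.
ΔN = Δφ × 110880 = -462.4 m; ΔE = Δλ × 110880 × cos(-57.23160°) = -0.00835 × 110880 × 0.541245 = -501.1 m.
Distance = √(ΔE² + ΔN²) = √((-501.1)² + (-462.4)²) = 681.8 m.

682 m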